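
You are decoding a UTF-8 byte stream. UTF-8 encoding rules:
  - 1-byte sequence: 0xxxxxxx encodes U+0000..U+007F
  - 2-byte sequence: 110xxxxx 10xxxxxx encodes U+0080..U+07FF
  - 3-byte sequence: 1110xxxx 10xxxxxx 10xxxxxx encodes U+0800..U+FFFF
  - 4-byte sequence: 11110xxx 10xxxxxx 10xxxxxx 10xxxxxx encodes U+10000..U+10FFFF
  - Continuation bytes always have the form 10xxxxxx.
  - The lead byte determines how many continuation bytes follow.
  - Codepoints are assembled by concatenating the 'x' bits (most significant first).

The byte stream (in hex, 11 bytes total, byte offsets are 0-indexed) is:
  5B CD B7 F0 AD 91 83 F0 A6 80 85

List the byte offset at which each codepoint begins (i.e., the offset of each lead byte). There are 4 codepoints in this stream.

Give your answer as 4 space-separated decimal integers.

Byte[0]=5B: 1-byte ASCII. cp=U+005B
Byte[1]=CD: 2-byte lead, need 1 cont bytes. acc=0xD
Byte[2]=B7: continuation. acc=(acc<<6)|0x37=0x377
Completed: cp=U+0377 (starts at byte 1)
Byte[3]=F0: 4-byte lead, need 3 cont bytes. acc=0x0
Byte[4]=AD: continuation. acc=(acc<<6)|0x2D=0x2D
Byte[5]=91: continuation. acc=(acc<<6)|0x11=0xB51
Byte[6]=83: continuation. acc=(acc<<6)|0x03=0x2D443
Completed: cp=U+2D443 (starts at byte 3)
Byte[7]=F0: 4-byte lead, need 3 cont bytes. acc=0x0
Byte[8]=A6: continuation. acc=(acc<<6)|0x26=0x26
Byte[9]=80: continuation. acc=(acc<<6)|0x00=0x980
Byte[10]=85: continuation. acc=(acc<<6)|0x05=0x26005
Completed: cp=U+26005 (starts at byte 7)

Answer: 0 1 3 7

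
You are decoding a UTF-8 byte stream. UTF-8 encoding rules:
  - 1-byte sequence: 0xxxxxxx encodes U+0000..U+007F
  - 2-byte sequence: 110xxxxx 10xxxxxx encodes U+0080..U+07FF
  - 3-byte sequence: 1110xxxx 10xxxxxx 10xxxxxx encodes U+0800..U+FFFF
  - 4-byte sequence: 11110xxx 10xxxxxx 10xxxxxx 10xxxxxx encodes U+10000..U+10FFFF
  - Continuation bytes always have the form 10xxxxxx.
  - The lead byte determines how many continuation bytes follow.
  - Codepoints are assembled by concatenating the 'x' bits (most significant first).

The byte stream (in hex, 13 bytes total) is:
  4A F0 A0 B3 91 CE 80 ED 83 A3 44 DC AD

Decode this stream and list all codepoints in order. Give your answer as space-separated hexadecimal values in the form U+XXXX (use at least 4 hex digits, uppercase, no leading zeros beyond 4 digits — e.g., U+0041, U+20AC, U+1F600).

Answer: U+004A U+20CD1 U+0380 U+D0E3 U+0044 U+072D

Derivation:
Byte[0]=4A: 1-byte ASCII. cp=U+004A
Byte[1]=F0: 4-byte lead, need 3 cont bytes. acc=0x0
Byte[2]=A0: continuation. acc=(acc<<6)|0x20=0x20
Byte[3]=B3: continuation. acc=(acc<<6)|0x33=0x833
Byte[4]=91: continuation. acc=(acc<<6)|0x11=0x20CD1
Completed: cp=U+20CD1 (starts at byte 1)
Byte[5]=CE: 2-byte lead, need 1 cont bytes. acc=0xE
Byte[6]=80: continuation. acc=(acc<<6)|0x00=0x380
Completed: cp=U+0380 (starts at byte 5)
Byte[7]=ED: 3-byte lead, need 2 cont bytes. acc=0xD
Byte[8]=83: continuation. acc=(acc<<6)|0x03=0x343
Byte[9]=A3: continuation. acc=(acc<<6)|0x23=0xD0E3
Completed: cp=U+D0E3 (starts at byte 7)
Byte[10]=44: 1-byte ASCII. cp=U+0044
Byte[11]=DC: 2-byte lead, need 1 cont bytes. acc=0x1C
Byte[12]=AD: continuation. acc=(acc<<6)|0x2D=0x72D
Completed: cp=U+072D (starts at byte 11)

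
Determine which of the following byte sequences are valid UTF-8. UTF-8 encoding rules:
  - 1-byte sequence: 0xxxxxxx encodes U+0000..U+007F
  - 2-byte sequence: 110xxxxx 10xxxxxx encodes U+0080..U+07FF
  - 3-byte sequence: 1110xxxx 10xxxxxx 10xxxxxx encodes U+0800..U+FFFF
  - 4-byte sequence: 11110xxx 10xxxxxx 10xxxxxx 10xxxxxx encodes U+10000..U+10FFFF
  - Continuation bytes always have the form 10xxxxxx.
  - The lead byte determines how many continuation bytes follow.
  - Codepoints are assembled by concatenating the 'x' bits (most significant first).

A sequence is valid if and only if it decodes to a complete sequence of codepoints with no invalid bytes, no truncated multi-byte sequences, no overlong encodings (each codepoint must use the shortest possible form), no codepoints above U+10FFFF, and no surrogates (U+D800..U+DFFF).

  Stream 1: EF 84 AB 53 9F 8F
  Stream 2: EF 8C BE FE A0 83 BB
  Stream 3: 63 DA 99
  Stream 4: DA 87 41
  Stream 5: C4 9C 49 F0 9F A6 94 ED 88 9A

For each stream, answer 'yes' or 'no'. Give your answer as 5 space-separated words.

Answer: no no yes yes yes

Derivation:
Stream 1: error at byte offset 4. INVALID
Stream 2: error at byte offset 3. INVALID
Stream 3: decodes cleanly. VALID
Stream 4: decodes cleanly. VALID
Stream 5: decodes cleanly. VALID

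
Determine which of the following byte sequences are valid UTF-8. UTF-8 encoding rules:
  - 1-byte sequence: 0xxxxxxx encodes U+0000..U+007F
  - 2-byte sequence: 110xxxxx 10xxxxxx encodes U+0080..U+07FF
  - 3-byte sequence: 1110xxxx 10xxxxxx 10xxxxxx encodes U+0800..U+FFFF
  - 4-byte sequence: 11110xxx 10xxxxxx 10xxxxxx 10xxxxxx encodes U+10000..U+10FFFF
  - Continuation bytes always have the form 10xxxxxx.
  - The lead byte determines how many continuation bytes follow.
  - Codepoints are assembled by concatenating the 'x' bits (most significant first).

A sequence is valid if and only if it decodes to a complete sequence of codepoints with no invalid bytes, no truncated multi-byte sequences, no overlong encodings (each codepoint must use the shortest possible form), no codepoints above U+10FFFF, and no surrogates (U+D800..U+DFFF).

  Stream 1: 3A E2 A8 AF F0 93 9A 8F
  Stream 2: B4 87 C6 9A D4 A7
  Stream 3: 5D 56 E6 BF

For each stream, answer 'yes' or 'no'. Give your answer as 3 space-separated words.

Answer: yes no no

Derivation:
Stream 1: decodes cleanly. VALID
Stream 2: error at byte offset 0. INVALID
Stream 3: error at byte offset 4. INVALID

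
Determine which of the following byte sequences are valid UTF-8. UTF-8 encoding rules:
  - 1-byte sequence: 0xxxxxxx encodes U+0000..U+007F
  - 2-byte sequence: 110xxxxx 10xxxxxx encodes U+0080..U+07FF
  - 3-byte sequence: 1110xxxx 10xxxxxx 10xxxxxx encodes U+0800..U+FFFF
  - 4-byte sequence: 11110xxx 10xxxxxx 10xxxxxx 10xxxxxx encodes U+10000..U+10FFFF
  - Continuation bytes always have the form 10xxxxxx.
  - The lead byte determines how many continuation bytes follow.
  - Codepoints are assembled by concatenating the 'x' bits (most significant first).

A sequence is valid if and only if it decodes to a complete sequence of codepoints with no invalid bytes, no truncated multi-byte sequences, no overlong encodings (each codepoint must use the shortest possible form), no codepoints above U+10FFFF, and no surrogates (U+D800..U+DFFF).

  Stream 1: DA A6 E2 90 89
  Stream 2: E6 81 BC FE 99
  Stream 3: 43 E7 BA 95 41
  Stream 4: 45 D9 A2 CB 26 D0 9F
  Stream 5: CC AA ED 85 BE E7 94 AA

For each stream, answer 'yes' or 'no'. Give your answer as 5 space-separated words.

Stream 1: decodes cleanly. VALID
Stream 2: error at byte offset 3. INVALID
Stream 3: decodes cleanly. VALID
Stream 4: error at byte offset 4. INVALID
Stream 5: decodes cleanly. VALID

Answer: yes no yes no yes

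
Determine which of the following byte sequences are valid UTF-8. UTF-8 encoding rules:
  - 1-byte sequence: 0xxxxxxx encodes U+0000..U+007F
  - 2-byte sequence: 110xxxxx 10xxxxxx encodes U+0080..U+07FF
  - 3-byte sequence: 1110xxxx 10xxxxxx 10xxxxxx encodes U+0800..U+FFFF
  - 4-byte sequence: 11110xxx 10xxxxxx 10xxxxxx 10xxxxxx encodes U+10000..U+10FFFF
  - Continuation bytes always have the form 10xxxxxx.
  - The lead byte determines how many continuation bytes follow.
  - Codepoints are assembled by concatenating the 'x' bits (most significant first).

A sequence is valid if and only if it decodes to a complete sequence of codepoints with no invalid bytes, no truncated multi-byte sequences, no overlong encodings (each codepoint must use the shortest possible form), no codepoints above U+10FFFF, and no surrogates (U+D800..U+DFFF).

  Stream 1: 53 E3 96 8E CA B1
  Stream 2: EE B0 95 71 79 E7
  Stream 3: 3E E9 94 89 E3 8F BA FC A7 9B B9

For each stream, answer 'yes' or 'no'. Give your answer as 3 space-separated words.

Answer: yes no no

Derivation:
Stream 1: decodes cleanly. VALID
Stream 2: error at byte offset 6. INVALID
Stream 3: error at byte offset 7. INVALID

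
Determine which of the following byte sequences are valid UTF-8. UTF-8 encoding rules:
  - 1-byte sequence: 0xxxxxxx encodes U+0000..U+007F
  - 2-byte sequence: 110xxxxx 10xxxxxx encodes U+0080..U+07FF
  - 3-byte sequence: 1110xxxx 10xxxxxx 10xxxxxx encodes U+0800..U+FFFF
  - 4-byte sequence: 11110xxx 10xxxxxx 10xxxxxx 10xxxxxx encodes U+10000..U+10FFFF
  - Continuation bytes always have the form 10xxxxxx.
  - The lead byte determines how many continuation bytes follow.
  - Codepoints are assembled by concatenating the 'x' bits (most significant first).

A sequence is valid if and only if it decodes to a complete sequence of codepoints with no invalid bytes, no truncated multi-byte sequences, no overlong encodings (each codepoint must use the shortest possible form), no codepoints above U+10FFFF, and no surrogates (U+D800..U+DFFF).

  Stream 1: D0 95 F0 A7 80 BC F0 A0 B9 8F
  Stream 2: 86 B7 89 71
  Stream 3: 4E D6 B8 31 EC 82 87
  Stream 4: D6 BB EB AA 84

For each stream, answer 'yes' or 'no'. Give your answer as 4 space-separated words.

Stream 1: decodes cleanly. VALID
Stream 2: error at byte offset 0. INVALID
Stream 3: decodes cleanly. VALID
Stream 4: decodes cleanly. VALID

Answer: yes no yes yes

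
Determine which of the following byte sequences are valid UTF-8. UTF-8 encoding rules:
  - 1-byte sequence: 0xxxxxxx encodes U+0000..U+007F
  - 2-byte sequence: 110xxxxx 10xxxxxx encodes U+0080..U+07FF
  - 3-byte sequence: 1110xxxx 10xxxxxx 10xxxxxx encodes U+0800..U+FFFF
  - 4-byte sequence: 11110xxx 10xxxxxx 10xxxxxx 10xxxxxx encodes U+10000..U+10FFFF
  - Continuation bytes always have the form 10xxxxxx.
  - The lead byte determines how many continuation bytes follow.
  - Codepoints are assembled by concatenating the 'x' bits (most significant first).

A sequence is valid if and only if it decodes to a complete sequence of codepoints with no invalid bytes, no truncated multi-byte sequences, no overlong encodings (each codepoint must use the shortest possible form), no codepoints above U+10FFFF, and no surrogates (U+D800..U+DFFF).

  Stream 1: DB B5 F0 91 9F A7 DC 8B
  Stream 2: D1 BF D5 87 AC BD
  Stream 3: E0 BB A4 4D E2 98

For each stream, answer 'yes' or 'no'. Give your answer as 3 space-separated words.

Answer: yes no no

Derivation:
Stream 1: decodes cleanly. VALID
Stream 2: error at byte offset 4. INVALID
Stream 3: error at byte offset 6. INVALID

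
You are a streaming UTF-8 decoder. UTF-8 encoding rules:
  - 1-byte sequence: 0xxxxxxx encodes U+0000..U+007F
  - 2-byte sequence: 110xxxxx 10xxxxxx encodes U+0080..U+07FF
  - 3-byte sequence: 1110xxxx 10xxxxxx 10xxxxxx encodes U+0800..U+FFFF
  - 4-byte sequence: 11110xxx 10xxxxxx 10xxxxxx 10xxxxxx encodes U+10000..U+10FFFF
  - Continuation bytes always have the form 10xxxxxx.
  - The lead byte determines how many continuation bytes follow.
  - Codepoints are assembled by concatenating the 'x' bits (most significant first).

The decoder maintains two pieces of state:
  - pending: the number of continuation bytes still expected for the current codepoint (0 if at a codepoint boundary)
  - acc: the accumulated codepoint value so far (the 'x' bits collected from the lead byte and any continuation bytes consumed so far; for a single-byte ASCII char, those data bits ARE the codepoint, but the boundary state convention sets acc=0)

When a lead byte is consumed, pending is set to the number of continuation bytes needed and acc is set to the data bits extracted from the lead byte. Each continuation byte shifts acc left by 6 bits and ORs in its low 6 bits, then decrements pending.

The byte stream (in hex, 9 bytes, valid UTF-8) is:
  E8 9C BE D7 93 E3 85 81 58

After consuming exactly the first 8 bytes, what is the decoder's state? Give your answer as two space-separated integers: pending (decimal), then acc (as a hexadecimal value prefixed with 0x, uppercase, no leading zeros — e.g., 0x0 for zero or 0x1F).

Answer: 0 0x3141

Derivation:
Byte[0]=E8: 3-byte lead. pending=2, acc=0x8
Byte[1]=9C: continuation. acc=(acc<<6)|0x1C=0x21C, pending=1
Byte[2]=BE: continuation. acc=(acc<<6)|0x3E=0x873E, pending=0
Byte[3]=D7: 2-byte lead. pending=1, acc=0x17
Byte[4]=93: continuation. acc=(acc<<6)|0x13=0x5D3, pending=0
Byte[5]=E3: 3-byte lead. pending=2, acc=0x3
Byte[6]=85: continuation. acc=(acc<<6)|0x05=0xC5, pending=1
Byte[7]=81: continuation. acc=(acc<<6)|0x01=0x3141, pending=0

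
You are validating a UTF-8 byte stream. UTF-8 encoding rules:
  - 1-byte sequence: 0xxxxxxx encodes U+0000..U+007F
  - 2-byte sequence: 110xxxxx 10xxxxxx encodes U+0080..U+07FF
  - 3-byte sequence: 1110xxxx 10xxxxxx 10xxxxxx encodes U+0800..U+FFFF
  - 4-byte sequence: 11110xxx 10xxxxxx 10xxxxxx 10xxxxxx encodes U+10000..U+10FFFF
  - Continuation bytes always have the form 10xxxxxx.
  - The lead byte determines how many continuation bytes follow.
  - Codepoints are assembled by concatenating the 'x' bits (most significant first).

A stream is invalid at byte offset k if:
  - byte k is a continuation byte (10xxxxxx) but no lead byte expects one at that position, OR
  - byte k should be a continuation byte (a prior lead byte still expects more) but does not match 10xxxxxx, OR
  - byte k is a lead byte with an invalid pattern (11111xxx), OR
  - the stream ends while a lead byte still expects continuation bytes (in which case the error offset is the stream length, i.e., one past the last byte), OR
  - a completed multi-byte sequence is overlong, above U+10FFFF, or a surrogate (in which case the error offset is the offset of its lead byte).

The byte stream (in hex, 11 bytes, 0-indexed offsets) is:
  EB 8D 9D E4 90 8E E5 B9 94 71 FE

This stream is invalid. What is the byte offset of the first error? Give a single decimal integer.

Answer: 10

Derivation:
Byte[0]=EB: 3-byte lead, need 2 cont bytes. acc=0xB
Byte[1]=8D: continuation. acc=(acc<<6)|0x0D=0x2CD
Byte[2]=9D: continuation. acc=(acc<<6)|0x1D=0xB35D
Completed: cp=U+B35D (starts at byte 0)
Byte[3]=E4: 3-byte lead, need 2 cont bytes. acc=0x4
Byte[4]=90: continuation. acc=(acc<<6)|0x10=0x110
Byte[5]=8E: continuation. acc=(acc<<6)|0x0E=0x440E
Completed: cp=U+440E (starts at byte 3)
Byte[6]=E5: 3-byte lead, need 2 cont bytes. acc=0x5
Byte[7]=B9: continuation. acc=(acc<<6)|0x39=0x179
Byte[8]=94: continuation. acc=(acc<<6)|0x14=0x5E54
Completed: cp=U+5E54 (starts at byte 6)
Byte[9]=71: 1-byte ASCII. cp=U+0071
Byte[10]=FE: INVALID lead byte (not 0xxx/110x/1110/11110)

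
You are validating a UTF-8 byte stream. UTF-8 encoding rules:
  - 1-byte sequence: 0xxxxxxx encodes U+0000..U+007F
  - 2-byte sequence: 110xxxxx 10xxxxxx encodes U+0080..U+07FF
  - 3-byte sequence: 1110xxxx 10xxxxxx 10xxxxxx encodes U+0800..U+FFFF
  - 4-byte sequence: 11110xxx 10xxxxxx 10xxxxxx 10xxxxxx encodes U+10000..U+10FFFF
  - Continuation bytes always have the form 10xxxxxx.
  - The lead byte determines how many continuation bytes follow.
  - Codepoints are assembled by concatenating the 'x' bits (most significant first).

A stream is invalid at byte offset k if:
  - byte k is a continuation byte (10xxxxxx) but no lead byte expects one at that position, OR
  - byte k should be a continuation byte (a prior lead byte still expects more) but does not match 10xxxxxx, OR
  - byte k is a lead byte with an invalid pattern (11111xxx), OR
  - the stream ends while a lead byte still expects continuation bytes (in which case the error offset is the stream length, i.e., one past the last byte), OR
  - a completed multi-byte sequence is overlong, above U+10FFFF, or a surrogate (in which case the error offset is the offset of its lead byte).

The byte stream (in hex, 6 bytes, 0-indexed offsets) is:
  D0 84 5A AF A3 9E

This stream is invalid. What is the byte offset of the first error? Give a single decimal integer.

Byte[0]=D0: 2-byte lead, need 1 cont bytes. acc=0x10
Byte[1]=84: continuation. acc=(acc<<6)|0x04=0x404
Completed: cp=U+0404 (starts at byte 0)
Byte[2]=5A: 1-byte ASCII. cp=U+005A
Byte[3]=AF: INVALID lead byte (not 0xxx/110x/1110/11110)

Answer: 3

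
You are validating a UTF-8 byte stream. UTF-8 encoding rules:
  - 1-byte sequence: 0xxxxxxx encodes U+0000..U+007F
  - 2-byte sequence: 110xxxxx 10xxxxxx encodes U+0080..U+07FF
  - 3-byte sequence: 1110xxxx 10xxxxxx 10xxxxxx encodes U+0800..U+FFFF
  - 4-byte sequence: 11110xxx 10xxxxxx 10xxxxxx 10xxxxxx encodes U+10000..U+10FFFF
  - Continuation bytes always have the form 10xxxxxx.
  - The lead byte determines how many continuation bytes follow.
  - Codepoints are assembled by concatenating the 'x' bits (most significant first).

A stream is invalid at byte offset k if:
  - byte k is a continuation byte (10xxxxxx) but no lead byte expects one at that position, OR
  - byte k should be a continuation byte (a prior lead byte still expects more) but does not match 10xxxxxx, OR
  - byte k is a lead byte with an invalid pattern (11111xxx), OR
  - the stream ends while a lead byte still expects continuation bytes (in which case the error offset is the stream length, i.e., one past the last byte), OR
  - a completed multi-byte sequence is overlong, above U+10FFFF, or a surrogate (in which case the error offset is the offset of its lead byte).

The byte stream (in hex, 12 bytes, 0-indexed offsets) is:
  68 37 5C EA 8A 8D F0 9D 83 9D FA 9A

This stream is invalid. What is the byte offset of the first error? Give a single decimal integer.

Answer: 10

Derivation:
Byte[0]=68: 1-byte ASCII. cp=U+0068
Byte[1]=37: 1-byte ASCII. cp=U+0037
Byte[2]=5C: 1-byte ASCII. cp=U+005C
Byte[3]=EA: 3-byte lead, need 2 cont bytes. acc=0xA
Byte[4]=8A: continuation. acc=(acc<<6)|0x0A=0x28A
Byte[5]=8D: continuation. acc=(acc<<6)|0x0D=0xA28D
Completed: cp=U+A28D (starts at byte 3)
Byte[6]=F0: 4-byte lead, need 3 cont bytes. acc=0x0
Byte[7]=9D: continuation. acc=(acc<<6)|0x1D=0x1D
Byte[8]=83: continuation. acc=(acc<<6)|0x03=0x743
Byte[9]=9D: continuation. acc=(acc<<6)|0x1D=0x1D0DD
Completed: cp=U+1D0DD (starts at byte 6)
Byte[10]=FA: INVALID lead byte (not 0xxx/110x/1110/11110)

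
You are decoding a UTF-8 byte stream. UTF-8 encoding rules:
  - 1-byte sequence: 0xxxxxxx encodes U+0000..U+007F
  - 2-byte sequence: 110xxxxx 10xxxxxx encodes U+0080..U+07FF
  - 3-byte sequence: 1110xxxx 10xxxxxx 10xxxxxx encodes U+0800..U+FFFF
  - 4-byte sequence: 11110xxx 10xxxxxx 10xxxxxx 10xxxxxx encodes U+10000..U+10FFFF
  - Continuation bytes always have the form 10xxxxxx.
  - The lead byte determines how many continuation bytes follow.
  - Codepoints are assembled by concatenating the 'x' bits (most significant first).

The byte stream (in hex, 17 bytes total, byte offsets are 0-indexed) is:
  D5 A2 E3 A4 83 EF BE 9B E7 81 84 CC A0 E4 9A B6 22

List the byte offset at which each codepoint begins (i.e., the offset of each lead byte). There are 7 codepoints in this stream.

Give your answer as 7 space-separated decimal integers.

Byte[0]=D5: 2-byte lead, need 1 cont bytes. acc=0x15
Byte[1]=A2: continuation. acc=(acc<<6)|0x22=0x562
Completed: cp=U+0562 (starts at byte 0)
Byte[2]=E3: 3-byte lead, need 2 cont bytes. acc=0x3
Byte[3]=A4: continuation. acc=(acc<<6)|0x24=0xE4
Byte[4]=83: continuation. acc=(acc<<6)|0x03=0x3903
Completed: cp=U+3903 (starts at byte 2)
Byte[5]=EF: 3-byte lead, need 2 cont bytes. acc=0xF
Byte[6]=BE: continuation. acc=(acc<<6)|0x3E=0x3FE
Byte[7]=9B: continuation. acc=(acc<<6)|0x1B=0xFF9B
Completed: cp=U+FF9B (starts at byte 5)
Byte[8]=E7: 3-byte lead, need 2 cont bytes. acc=0x7
Byte[9]=81: continuation. acc=(acc<<6)|0x01=0x1C1
Byte[10]=84: continuation. acc=(acc<<6)|0x04=0x7044
Completed: cp=U+7044 (starts at byte 8)
Byte[11]=CC: 2-byte lead, need 1 cont bytes. acc=0xC
Byte[12]=A0: continuation. acc=(acc<<6)|0x20=0x320
Completed: cp=U+0320 (starts at byte 11)
Byte[13]=E4: 3-byte lead, need 2 cont bytes. acc=0x4
Byte[14]=9A: continuation. acc=(acc<<6)|0x1A=0x11A
Byte[15]=B6: continuation. acc=(acc<<6)|0x36=0x46B6
Completed: cp=U+46B6 (starts at byte 13)
Byte[16]=22: 1-byte ASCII. cp=U+0022

Answer: 0 2 5 8 11 13 16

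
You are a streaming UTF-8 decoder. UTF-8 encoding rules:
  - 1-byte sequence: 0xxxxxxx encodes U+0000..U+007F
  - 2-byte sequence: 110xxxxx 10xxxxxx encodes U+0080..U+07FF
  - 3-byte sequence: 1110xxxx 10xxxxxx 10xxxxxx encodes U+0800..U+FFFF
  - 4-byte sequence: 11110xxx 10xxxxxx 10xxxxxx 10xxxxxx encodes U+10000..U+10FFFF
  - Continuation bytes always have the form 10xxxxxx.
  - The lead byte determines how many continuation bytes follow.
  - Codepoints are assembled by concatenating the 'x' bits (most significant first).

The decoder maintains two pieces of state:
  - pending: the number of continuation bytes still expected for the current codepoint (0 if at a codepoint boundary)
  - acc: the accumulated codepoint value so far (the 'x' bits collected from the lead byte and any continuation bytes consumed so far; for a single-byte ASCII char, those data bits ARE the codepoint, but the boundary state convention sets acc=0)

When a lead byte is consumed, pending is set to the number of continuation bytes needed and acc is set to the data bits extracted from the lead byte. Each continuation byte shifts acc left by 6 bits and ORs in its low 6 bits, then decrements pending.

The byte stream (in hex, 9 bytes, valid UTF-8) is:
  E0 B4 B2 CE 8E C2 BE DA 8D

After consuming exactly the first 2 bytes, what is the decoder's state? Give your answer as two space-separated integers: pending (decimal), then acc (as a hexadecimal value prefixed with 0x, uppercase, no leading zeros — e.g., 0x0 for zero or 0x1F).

Answer: 1 0x34

Derivation:
Byte[0]=E0: 3-byte lead. pending=2, acc=0x0
Byte[1]=B4: continuation. acc=(acc<<6)|0x34=0x34, pending=1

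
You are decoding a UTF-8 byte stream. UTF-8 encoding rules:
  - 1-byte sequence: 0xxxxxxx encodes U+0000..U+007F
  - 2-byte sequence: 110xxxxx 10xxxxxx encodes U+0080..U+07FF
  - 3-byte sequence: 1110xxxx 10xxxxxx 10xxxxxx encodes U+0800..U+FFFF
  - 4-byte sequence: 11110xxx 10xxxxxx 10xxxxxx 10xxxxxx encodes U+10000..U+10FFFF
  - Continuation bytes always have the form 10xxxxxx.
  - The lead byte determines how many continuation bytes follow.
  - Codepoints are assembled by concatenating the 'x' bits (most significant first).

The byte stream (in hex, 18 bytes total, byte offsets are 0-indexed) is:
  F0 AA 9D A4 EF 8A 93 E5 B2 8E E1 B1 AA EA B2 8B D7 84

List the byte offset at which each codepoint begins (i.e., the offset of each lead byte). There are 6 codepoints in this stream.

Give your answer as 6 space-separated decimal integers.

Byte[0]=F0: 4-byte lead, need 3 cont bytes. acc=0x0
Byte[1]=AA: continuation. acc=(acc<<6)|0x2A=0x2A
Byte[2]=9D: continuation. acc=(acc<<6)|0x1D=0xA9D
Byte[3]=A4: continuation. acc=(acc<<6)|0x24=0x2A764
Completed: cp=U+2A764 (starts at byte 0)
Byte[4]=EF: 3-byte lead, need 2 cont bytes. acc=0xF
Byte[5]=8A: continuation. acc=(acc<<6)|0x0A=0x3CA
Byte[6]=93: continuation. acc=(acc<<6)|0x13=0xF293
Completed: cp=U+F293 (starts at byte 4)
Byte[7]=E5: 3-byte lead, need 2 cont bytes. acc=0x5
Byte[8]=B2: continuation. acc=(acc<<6)|0x32=0x172
Byte[9]=8E: continuation. acc=(acc<<6)|0x0E=0x5C8E
Completed: cp=U+5C8E (starts at byte 7)
Byte[10]=E1: 3-byte lead, need 2 cont bytes. acc=0x1
Byte[11]=B1: continuation. acc=(acc<<6)|0x31=0x71
Byte[12]=AA: continuation. acc=(acc<<6)|0x2A=0x1C6A
Completed: cp=U+1C6A (starts at byte 10)
Byte[13]=EA: 3-byte lead, need 2 cont bytes. acc=0xA
Byte[14]=B2: continuation. acc=(acc<<6)|0x32=0x2B2
Byte[15]=8B: continuation. acc=(acc<<6)|0x0B=0xAC8B
Completed: cp=U+AC8B (starts at byte 13)
Byte[16]=D7: 2-byte lead, need 1 cont bytes. acc=0x17
Byte[17]=84: continuation. acc=(acc<<6)|0x04=0x5C4
Completed: cp=U+05C4 (starts at byte 16)

Answer: 0 4 7 10 13 16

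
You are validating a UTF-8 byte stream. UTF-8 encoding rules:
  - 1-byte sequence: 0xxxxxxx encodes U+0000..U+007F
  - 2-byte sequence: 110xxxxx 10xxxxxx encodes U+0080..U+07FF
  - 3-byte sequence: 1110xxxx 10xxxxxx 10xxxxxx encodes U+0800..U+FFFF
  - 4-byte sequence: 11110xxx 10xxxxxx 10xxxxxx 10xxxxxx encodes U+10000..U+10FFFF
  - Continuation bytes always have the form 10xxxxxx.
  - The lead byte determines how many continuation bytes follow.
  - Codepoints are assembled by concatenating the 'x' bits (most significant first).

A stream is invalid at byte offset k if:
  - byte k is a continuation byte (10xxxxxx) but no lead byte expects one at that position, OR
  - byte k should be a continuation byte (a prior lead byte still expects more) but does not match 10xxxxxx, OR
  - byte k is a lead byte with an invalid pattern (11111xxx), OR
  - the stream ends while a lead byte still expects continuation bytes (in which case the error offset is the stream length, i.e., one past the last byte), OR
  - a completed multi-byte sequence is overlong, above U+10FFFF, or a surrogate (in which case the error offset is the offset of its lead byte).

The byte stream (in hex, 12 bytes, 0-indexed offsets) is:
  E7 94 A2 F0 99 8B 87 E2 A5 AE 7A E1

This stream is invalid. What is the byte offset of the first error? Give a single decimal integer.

Byte[0]=E7: 3-byte lead, need 2 cont bytes. acc=0x7
Byte[1]=94: continuation. acc=(acc<<6)|0x14=0x1D4
Byte[2]=A2: continuation. acc=(acc<<6)|0x22=0x7522
Completed: cp=U+7522 (starts at byte 0)
Byte[3]=F0: 4-byte lead, need 3 cont bytes. acc=0x0
Byte[4]=99: continuation. acc=(acc<<6)|0x19=0x19
Byte[5]=8B: continuation. acc=(acc<<6)|0x0B=0x64B
Byte[6]=87: continuation. acc=(acc<<6)|0x07=0x192C7
Completed: cp=U+192C7 (starts at byte 3)
Byte[7]=E2: 3-byte lead, need 2 cont bytes. acc=0x2
Byte[8]=A5: continuation. acc=(acc<<6)|0x25=0xA5
Byte[9]=AE: continuation. acc=(acc<<6)|0x2E=0x296E
Completed: cp=U+296E (starts at byte 7)
Byte[10]=7A: 1-byte ASCII. cp=U+007A
Byte[11]=E1: 3-byte lead, need 2 cont bytes. acc=0x1
Byte[12]: stream ended, expected continuation. INVALID

Answer: 12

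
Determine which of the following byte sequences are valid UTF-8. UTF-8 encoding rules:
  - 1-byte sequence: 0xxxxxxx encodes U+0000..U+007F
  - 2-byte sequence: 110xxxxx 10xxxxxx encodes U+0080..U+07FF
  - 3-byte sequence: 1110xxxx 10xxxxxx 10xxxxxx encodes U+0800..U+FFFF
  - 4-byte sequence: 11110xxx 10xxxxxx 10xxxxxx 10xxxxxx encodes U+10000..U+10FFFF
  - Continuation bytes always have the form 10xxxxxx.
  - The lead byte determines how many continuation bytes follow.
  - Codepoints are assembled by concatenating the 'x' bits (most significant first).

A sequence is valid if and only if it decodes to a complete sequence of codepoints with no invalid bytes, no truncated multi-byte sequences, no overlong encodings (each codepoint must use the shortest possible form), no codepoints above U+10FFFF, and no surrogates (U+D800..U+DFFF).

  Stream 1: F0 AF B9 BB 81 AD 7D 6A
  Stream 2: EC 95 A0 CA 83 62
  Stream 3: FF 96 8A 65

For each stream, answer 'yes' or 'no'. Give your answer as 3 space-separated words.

Stream 1: error at byte offset 4. INVALID
Stream 2: decodes cleanly. VALID
Stream 3: error at byte offset 0. INVALID

Answer: no yes no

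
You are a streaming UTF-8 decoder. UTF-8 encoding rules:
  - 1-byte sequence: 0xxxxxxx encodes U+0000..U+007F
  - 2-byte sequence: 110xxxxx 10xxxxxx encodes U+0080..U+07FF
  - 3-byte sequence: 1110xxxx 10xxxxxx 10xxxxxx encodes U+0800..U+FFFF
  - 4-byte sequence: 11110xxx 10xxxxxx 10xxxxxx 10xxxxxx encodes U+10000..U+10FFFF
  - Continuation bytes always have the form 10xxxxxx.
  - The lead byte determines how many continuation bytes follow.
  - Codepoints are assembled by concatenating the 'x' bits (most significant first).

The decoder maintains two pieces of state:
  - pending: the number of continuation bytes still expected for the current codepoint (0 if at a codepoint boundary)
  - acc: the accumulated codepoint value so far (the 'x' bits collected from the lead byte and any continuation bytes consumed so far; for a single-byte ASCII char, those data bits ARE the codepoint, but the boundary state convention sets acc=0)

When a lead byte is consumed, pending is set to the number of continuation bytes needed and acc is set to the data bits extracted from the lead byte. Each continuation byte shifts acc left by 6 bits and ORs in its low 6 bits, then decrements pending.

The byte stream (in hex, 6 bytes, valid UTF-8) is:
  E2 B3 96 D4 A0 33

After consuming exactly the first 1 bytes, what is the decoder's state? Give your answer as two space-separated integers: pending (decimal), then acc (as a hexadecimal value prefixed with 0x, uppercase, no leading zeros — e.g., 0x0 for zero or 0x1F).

Answer: 2 0x2

Derivation:
Byte[0]=E2: 3-byte lead. pending=2, acc=0x2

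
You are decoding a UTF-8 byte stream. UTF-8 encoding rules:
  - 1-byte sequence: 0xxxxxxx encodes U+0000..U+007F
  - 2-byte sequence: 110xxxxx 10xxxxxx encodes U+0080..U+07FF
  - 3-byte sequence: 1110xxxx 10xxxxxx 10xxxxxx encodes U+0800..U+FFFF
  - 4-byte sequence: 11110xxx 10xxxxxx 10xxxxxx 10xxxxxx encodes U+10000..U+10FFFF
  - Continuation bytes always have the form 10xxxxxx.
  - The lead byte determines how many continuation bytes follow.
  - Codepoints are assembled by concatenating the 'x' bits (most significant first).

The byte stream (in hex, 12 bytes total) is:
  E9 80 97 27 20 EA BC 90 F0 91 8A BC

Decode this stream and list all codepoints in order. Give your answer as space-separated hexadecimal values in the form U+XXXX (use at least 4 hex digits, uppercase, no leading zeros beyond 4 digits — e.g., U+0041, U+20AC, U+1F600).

Answer: U+9017 U+0027 U+0020 U+AF10 U+112BC

Derivation:
Byte[0]=E9: 3-byte lead, need 2 cont bytes. acc=0x9
Byte[1]=80: continuation. acc=(acc<<6)|0x00=0x240
Byte[2]=97: continuation. acc=(acc<<6)|0x17=0x9017
Completed: cp=U+9017 (starts at byte 0)
Byte[3]=27: 1-byte ASCII. cp=U+0027
Byte[4]=20: 1-byte ASCII. cp=U+0020
Byte[5]=EA: 3-byte lead, need 2 cont bytes. acc=0xA
Byte[6]=BC: continuation. acc=(acc<<6)|0x3C=0x2BC
Byte[7]=90: continuation. acc=(acc<<6)|0x10=0xAF10
Completed: cp=U+AF10 (starts at byte 5)
Byte[8]=F0: 4-byte lead, need 3 cont bytes. acc=0x0
Byte[9]=91: continuation. acc=(acc<<6)|0x11=0x11
Byte[10]=8A: continuation. acc=(acc<<6)|0x0A=0x44A
Byte[11]=BC: continuation. acc=(acc<<6)|0x3C=0x112BC
Completed: cp=U+112BC (starts at byte 8)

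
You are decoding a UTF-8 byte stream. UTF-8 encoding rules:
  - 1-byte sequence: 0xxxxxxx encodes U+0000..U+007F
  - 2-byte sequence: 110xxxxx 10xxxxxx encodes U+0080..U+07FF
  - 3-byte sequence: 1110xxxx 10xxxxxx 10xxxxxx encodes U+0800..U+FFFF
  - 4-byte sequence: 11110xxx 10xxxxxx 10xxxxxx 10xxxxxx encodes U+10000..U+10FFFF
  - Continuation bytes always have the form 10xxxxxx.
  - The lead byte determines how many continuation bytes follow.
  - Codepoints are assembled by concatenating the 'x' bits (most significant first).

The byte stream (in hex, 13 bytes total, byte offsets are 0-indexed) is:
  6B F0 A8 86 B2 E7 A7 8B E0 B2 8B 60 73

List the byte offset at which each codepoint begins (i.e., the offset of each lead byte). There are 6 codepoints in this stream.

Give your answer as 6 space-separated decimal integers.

Byte[0]=6B: 1-byte ASCII. cp=U+006B
Byte[1]=F0: 4-byte lead, need 3 cont bytes. acc=0x0
Byte[2]=A8: continuation. acc=(acc<<6)|0x28=0x28
Byte[3]=86: continuation. acc=(acc<<6)|0x06=0xA06
Byte[4]=B2: continuation. acc=(acc<<6)|0x32=0x281B2
Completed: cp=U+281B2 (starts at byte 1)
Byte[5]=E7: 3-byte lead, need 2 cont bytes. acc=0x7
Byte[6]=A7: continuation. acc=(acc<<6)|0x27=0x1E7
Byte[7]=8B: continuation. acc=(acc<<6)|0x0B=0x79CB
Completed: cp=U+79CB (starts at byte 5)
Byte[8]=E0: 3-byte lead, need 2 cont bytes. acc=0x0
Byte[9]=B2: continuation. acc=(acc<<6)|0x32=0x32
Byte[10]=8B: continuation. acc=(acc<<6)|0x0B=0xC8B
Completed: cp=U+0C8B (starts at byte 8)
Byte[11]=60: 1-byte ASCII. cp=U+0060
Byte[12]=73: 1-byte ASCII. cp=U+0073

Answer: 0 1 5 8 11 12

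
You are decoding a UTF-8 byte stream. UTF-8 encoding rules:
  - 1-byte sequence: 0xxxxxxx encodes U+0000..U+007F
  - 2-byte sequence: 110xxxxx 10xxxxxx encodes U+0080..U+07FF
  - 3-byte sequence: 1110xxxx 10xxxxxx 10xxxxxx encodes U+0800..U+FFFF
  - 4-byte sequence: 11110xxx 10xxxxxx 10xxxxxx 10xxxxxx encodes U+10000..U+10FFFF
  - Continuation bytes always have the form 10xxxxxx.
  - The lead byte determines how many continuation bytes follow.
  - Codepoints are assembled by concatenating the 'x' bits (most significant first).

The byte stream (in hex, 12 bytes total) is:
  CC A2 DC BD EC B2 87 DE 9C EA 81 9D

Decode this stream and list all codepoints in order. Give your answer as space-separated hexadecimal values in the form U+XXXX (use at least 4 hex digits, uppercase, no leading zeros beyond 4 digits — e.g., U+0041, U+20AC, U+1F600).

Answer: U+0322 U+073D U+CC87 U+079C U+A05D

Derivation:
Byte[0]=CC: 2-byte lead, need 1 cont bytes. acc=0xC
Byte[1]=A2: continuation. acc=(acc<<6)|0x22=0x322
Completed: cp=U+0322 (starts at byte 0)
Byte[2]=DC: 2-byte lead, need 1 cont bytes. acc=0x1C
Byte[3]=BD: continuation. acc=(acc<<6)|0x3D=0x73D
Completed: cp=U+073D (starts at byte 2)
Byte[4]=EC: 3-byte lead, need 2 cont bytes. acc=0xC
Byte[5]=B2: continuation. acc=(acc<<6)|0x32=0x332
Byte[6]=87: continuation. acc=(acc<<6)|0x07=0xCC87
Completed: cp=U+CC87 (starts at byte 4)
Byte[7]=DE: 2-byte lead, need 1 cont bytes. acc=0x1E
Byte[8]=9C: continuation. acc=(acc<<6)|0x1C=0x79C
Completed: cp=U+079C (starts at byte 7)
Byte[9]=EA: 3-byte lead, need 2 cont bytes. acc=0xA
Byte[10]=81: continuation. acc=(acc<<6)|0x01=0x281
Byte[11]=9D: continuation. acc=(acc<<6)|0x1D=0xA05D
Completed: cp=U+A05D (starts at byte 9)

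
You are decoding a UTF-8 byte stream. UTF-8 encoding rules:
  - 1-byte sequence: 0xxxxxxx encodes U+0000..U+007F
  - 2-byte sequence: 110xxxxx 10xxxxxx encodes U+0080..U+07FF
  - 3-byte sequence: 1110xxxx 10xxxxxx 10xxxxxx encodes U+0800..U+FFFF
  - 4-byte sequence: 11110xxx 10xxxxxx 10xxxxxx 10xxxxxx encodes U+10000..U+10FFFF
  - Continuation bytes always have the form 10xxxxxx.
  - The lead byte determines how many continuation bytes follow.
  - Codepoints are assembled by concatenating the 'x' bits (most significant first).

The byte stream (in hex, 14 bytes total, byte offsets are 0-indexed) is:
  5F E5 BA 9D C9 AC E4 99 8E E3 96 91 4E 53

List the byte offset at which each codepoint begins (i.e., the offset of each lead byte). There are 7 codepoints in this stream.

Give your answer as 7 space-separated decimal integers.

Byte[0]=5F: 1-byte ASCII. cp=U+005F
Byte[1]=E5: 3-byte lead, need 2 cont bytes. acc=0x5
Byte[2]=BA: continuation. acc=(acc<<6)|0x3A=0x17A
Byte[3]=9D: continuation. acc=(acc<<6)|0x1D=0x5E9D
Completed: cp=U+5E9D (starts at byte 1)
Byte[4]=C9: 2-byte lead, need 1 cont bytes. acc=0x9
Byte[5]=AC: continuation. acc=(acc<<6)|0x2C=0x26C
Completed: cp=U+026C (starts at byte 4)
Byte[6]=E4: 3-byte lead, need 2 cont bytes. acc=0x4
Byte[7]=99: continuation. acc=(acc<<6)|0x19=0x119
Byte[8]=8E: continuation. acc=(acc<<6)|0x0E=0x464E
Completed: cp=U+464E (starts at byte 6)
Byte[9]=E3: 3-byte lead, need 2 cont bytes. acc=0x3
Byte[10]=96: continuation. acc=(acc<<6)|0x16=0xD6
Byte[11]=91: continuation. acc=(acc<<6)|0x11=0x3591
Completed: cp=U+3591 (starts at byte 9)
Byte[12]=4E: 1-byte ASCII. cp=U+004E
Byte[13]=53: 1-byte ASCII. cp=U+0053

Answer: 0 1 4 6 9 12 13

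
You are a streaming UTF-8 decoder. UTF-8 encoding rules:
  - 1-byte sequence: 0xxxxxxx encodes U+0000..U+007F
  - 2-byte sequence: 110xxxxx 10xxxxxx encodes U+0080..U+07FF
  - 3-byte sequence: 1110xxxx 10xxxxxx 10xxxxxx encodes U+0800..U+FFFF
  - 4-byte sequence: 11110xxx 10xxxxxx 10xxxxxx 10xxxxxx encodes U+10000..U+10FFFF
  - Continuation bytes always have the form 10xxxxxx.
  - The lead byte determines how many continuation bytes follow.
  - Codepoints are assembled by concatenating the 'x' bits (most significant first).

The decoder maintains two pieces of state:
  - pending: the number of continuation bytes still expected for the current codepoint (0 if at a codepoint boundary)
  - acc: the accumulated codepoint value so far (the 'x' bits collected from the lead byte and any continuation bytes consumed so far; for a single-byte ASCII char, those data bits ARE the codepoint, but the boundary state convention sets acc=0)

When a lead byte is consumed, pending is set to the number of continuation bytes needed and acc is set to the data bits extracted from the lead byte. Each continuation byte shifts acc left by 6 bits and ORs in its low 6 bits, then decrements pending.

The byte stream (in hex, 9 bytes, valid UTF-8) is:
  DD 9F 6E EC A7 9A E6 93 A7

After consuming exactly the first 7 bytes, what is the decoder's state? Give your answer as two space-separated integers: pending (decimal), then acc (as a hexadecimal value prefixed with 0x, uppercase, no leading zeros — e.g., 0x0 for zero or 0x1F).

Answer: 2 0x6

Derivation:
Byte[0]=DD: 2-byte lead. pending=1, acc=0x1D
Byte[1]=9F: continuation. acc=(acc<<6)|0x1F=0x75F, pending=0
Byte[2]=6E: 1-byte. pending=0, acc=0x0
Byte[3]=EC: 3-byte lead. pending=2, acc=0xC
Byte[4]=A7: continuation. acc=(acc<<6)|0x27=0x327, pending=1
Byte[5]=9A: continuation. acc=(acc<<6)|0x1A=0xC9DA, pending=0
Byte[6]=E6: 3-byte lead. pending=2, acc=0x6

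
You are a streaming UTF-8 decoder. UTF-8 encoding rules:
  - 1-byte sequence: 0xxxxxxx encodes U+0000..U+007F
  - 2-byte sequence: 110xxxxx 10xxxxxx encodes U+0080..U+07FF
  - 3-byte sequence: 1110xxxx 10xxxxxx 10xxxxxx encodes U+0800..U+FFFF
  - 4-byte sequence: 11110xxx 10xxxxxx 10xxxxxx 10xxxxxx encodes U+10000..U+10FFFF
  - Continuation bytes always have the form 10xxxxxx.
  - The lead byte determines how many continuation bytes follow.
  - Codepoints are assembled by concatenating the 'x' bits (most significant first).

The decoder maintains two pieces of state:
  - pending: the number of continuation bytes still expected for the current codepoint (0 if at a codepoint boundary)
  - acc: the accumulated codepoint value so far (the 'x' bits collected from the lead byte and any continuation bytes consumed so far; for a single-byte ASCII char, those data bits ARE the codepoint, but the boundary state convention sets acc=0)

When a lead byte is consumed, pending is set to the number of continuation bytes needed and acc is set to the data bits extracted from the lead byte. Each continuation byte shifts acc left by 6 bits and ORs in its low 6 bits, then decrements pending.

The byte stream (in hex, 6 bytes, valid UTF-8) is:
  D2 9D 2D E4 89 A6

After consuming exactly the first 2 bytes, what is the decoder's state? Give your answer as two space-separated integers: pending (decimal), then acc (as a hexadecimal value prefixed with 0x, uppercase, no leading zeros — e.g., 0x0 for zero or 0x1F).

Byte[0]=D2: 2-byte lead. pending=1, acc=0x12
Byte[1]=9D: continuation. acc=(acc<<6)|0x1D=0x49D, pending=0

Answer: 0 0x49D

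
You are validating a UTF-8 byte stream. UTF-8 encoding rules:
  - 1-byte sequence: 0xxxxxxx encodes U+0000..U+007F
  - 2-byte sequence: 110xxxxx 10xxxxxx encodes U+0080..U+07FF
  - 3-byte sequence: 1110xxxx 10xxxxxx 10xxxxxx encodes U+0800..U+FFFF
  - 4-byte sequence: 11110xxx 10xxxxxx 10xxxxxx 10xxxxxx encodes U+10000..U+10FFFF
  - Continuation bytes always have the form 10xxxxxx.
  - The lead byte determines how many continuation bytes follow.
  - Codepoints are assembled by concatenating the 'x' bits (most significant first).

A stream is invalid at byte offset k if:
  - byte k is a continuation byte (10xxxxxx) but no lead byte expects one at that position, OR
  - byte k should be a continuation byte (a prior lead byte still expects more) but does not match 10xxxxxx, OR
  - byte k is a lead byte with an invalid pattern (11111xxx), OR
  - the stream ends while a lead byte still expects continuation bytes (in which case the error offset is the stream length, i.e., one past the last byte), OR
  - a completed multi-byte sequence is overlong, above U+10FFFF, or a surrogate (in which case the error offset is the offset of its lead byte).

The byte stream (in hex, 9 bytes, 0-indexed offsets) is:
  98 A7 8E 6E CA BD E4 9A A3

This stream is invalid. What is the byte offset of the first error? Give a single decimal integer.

Answer: 0

Derivation:
Byte[0]=98: INVALID lead byte (not 0xxx/110x/1110/11110)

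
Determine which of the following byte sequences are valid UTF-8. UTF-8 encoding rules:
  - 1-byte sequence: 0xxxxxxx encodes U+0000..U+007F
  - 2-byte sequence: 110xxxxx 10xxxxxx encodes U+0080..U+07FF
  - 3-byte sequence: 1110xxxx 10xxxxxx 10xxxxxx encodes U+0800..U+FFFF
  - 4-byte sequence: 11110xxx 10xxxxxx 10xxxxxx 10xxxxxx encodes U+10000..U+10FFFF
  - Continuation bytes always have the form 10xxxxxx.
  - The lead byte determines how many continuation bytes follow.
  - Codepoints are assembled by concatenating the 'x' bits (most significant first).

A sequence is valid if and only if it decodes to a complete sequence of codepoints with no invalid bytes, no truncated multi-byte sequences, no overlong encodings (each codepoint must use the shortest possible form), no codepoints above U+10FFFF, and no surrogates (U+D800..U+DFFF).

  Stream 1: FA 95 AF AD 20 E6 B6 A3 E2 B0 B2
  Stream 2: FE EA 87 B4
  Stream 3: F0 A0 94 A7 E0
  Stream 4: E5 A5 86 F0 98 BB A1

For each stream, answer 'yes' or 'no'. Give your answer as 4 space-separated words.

Stream 1: error at byte offset 0. INVALID
Stream 2: error at byte offset 0. INVALID
Stream 3: error at byte offset 5. INVALID
Stream 4: decodes cleanly. VALID

Answer: no no no yes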